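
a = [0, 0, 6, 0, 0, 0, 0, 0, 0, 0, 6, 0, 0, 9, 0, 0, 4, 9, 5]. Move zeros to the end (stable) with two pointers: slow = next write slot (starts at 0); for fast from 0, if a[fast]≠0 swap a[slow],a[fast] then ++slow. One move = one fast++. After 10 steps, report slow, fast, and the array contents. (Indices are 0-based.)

slow=1, fast=10, a=[6, 0, 0, 0, 0, 0, 0, 0, 0, 0, 6, 0, 0, 9, 0, 0, 4, 9, 5]

slow=0 fast=0: a[fast]=0, fast++
slow=0 fast=1: a[fast]=0, fast++
slow=0 fast=2: a[fast]=6≠0 swap→a[0]=6, slow++,fast++
slow=1 fast=3: a[fast]=0, fast++
slow=1 fast=4: a[fast]=0, fast++
slow=1 fast=5: a[fast]=0, fast++
slow=1 fast=6: a[fast]=0, fast++
slow=1 fast=7: a[fast]=0, fast++
slow=1 fast=8: a[fast]=0, fast++
slow=1 fast=9: a[fast]=0, fast++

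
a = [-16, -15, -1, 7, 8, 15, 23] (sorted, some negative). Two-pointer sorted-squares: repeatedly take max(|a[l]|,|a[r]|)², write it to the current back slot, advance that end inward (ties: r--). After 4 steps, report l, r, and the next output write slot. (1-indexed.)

l=1 r=7: |-16|<=|23| out[7]=529, r--
l=1 r=6: |-16|>|15| out[6]=256, l++
l=2 r=6: |-15|<=|15| out[5]=225, r--
l=2 r=5: |-15|>|8| out[4]=225, l++

l=3, r=5, next write slot=3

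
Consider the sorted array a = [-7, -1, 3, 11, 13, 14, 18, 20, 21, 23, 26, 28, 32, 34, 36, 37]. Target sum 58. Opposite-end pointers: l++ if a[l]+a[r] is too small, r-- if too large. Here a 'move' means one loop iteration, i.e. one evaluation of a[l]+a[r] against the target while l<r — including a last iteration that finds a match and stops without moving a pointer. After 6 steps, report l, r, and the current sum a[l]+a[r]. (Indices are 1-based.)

l=1 r=16: -7+37=30 <58, l++
l=2 r=16: -1+37=36 <58, l++
l=3 r=16: 3+37=40 <58, l++
l=4 r=16: 11+37=48 <58, l++
l=5 r=16: 13+37=50 <58, l++
l=6 r=16: 14+37=51 <58, l++

l=7, r=16, sum=55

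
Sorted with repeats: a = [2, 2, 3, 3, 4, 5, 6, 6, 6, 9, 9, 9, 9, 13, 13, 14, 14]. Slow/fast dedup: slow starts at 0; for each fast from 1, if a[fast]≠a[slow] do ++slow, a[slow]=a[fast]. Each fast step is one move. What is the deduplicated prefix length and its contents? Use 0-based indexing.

slow=0 fast=1: a[fast]=2=a[slow] dup, fast++
slow=0 fast=2: a[fast]=3≠a[slow]=2 write a[1]=3, slow++,fast++
slow=1 fast=3: a[fast]=3=a[slow] dup, fast++
slow=1 fast=4: a[fast]=4≠a[slow]=3 write a[2]=4, slow++,fast++
slow=2 fast=5: a[fast]=5≠a[slow]=4 write a[3]=5, slow++,fast++
slow=3 fast=6: a[fast]=6≠a[slow]=5 write a[4]=6, slow++,fast++
slow=4 fast=7: a[fast]=6=a[slow] dup, fast++
slow=4 fast=8: a[fast]=6=a[slow] dup, fast++
slow=4 fast=9: a[fast]=9≠a[slow]=6 write a[5]=9, slow++,fast++
slow=5 fast=10: a[fast]=9=a[slow] dup, fast++
slow=5 fast=11: a[fast]=9=a[slow] dup, fast++
slow=5 fast=12: a[fast]=9=a[slow] dup, fast++
slow=5 fast=13: a[fast]=13≠a[slow]=9 write a[6]=13, slow++,fast++
slow=6 fast=14: a[fast]=13=a[slow] dup, fast++
slow=6 fast=15: a[fast]=14≠a[slow]=13 write a[7]=14, slow++,fast++
slow=7 fast=16: a[fast]=14=a[slow] dup, fast++

length 8; prefix = [2, 3, 4, 5, 6, 9, 13, 14]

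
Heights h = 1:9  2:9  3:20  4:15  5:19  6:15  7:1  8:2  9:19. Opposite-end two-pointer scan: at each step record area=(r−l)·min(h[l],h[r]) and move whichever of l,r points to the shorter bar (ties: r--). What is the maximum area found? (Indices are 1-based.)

[1,9] min(9,19)*8=72 best=72 * → l++
[2,9] min(9,19)*7=63 best=72 → l++
[3,9] min(20,19)*6=114 best=114 * → r--
[3,8] min(20,2)*5=10 best=114 → r--
[3,7] min(20,1)*4=4 best=114 → r--
[3,6] min(20,15)*3=45 best=114 → r--
[3,5] min(20,19)*2=38 best=114 → r--
[3,4] min(20,15)*1=15 best=114 → r--

max area = 114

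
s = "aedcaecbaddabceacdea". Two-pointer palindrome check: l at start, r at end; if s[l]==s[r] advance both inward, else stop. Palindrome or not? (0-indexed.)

palindrome

[0,19] 'a'=='a' → l++,r--
[1,18] 'e'=='e' → l++,r--
[2,17] 'd'=='d' → l++,r--
[3,16] 'c'=='c' → l++,r--
[4,15] 'a'=='a' → l++,r--
[5,14] 'e'=='e' → l++,r--
[6,13] 'c'=='c' → l++,r--
[7,12] 'b'=='b' → l++,r--
[8,11] 'a'=='a' → l++,r--
[9,10] 'd'=='d' → l++,r--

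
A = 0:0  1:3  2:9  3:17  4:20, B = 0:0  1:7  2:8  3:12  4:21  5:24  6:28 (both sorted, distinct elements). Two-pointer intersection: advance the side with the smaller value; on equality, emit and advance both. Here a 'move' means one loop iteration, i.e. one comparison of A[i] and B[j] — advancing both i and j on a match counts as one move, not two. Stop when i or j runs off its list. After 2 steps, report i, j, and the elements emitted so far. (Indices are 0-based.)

i=2, j=1, emitted=[0]

i=0 j=0: 0==0 emit, i++,j++
i=1 j=1: 3<7, i++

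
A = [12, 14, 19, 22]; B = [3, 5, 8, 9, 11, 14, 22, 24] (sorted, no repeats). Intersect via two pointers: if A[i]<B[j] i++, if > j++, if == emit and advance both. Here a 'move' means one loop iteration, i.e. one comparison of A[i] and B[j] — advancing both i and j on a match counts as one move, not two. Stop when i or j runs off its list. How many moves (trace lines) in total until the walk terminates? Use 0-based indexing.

9 moves

i=0 j=0: 12>3, j++
i=0 j=1: 12>5, j++
i=0 j=2: 12>8, j++
i=0 j=3: 12>9, j++
i=0 j=4: 12>11, j++
i=0 j=5: 12<14, i++
i=1 j=5: 14==14 emit, i++,j++
i=2 j=6: 19<22, i++
i=3 j=6: 22==22 emit, i++,j++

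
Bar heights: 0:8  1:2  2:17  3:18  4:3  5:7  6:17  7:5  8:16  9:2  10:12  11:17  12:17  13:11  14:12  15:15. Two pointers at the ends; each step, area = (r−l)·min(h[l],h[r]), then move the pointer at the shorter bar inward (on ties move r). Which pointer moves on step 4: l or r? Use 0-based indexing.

[0,15] min(8,15)*15=120 best=120 * → l++
[1,15] min(2,15)*14=28 best=120 → l++
[2,15] min(17,15)*13=195 best=195 * → r--
[2,14] min(17,12)*12=144 best=195 → r--

r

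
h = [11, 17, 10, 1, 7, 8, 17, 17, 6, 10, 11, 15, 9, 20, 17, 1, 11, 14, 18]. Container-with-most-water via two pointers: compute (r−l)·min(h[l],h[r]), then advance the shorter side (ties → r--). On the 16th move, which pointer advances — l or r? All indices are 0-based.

[0,18] min(11,18)*18=198 best=198 * → l++
[1,18] min(17,18)*17=289 best=289 * → l++
[2,18] min(10,18)*16=160 best=289 → l++
[3,18] min(1,18)*15=15 best=289 → l++
[4,18] min(7,18)*14=98 best=289 → l++
[5,18] min(8,18)*13=104 best=289 → l++
[6,18] min(17,18)*12=204 best=289 → l++
[7,18] min(17,18)*11=187 best=289 → l++
[8,18] min(6,18)*10=60 best=289 → l++
[9,18] min(10,18)*9=90 best=289 → l++
[10,18] min(11,18)*8=88 best=289 → l++
[11,18] min(15,18)*7=105 best=289 → l++
[12,18] min(9,18)*6=54 best=289 → l++
[13,18] min(20,18)*5=90 best=289 → r--
[13,17] min(20,14)*4=56 best=289 → r--
[13,16] min(20,11)*3=33 best=289 → r--

r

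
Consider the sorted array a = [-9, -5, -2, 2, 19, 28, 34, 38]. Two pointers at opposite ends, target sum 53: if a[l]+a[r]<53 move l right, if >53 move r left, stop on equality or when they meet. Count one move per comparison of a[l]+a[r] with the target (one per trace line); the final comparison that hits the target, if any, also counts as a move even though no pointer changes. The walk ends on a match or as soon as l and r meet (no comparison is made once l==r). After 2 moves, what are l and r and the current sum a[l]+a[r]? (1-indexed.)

[1,8] -9+38=29 <53 → l++
[2,8] -5+38=33 <53 → l++

l=3, r=8, sum=36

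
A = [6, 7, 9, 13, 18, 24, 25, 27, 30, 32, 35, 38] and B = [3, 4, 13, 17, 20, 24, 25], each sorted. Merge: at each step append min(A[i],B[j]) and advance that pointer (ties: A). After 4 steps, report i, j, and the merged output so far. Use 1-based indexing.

i=3, j=3, merged so far=[3, 4, 6, 7]

[i=1,j=1] A[i]=6>B[j]=3 take 3 → j++
[i=1,j=2] A[i]=6>B[j]=4 take 4 → j++
[i=1,j=3] A[i]=6<=B[j]=13 take 6 → i++
[i=2,j=3] A[i]=7<=B[j]=13 take 7 → i++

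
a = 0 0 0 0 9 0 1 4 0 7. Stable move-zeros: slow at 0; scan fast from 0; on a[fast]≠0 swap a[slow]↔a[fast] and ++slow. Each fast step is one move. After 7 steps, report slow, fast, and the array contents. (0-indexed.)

slow=0 fast=0: a[fast]=0, fast++
slow=0 fast=1: a[fast]=0, fast++
slow=0 fast=2: a[fast]=0, fast++
slow=0 fast=3: a[fast]=0, fast++
slow=0 fast=4: a[fast]=9≠0 swap→a[0]=9, slow++,fast++
slow=1 fast=5: a[fast]=0, fast++
slow=1 fast=6: a[fast]=1≠0 swap→a[1]=1, slow++,fast++

slow=2, fast=7, a=[9, 1, 0, 0, 0, 0, 0, 4, 0, 7]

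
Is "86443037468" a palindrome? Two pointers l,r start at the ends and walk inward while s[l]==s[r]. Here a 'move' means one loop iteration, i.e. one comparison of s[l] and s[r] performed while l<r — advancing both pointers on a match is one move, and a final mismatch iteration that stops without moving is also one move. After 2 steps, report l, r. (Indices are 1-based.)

l=3, r=9

[1,11] '8'=='8' → l++,r--
[2,10] '6'=='6' → l++,r--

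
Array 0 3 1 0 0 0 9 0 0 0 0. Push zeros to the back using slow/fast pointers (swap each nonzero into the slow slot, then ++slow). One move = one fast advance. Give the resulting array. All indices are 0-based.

[3, 1, 9, 0, 0, 0, 0, 0, 0, 0, 0]

(s=0,f=0) a[fast]=0 → fast++
(s=0,f=1) a[fast]=3≠0 swap→a[0]=3 → slow++,fast++
(s=1,f=2) a[fast]=1≠0 swap→a[1]=1 → slow++,fast++
(s=2,f=3) a[fast]=0 → fast++
(s=2,f=4) a[fast]=0 → fast++
(s=2,f=5) a[fast]=0 → fast++
(s=2,f=6) a[fast]=9≠0 swap→a[2]=9 → slow++,fast++
(s=3,f=7) a[fast]=0 → fast++
(s=3,f=8) a[fast]=0 → fast++
(s=3,f=9) a[fast]=0 → fast++
(s=3,f=10) a[fast]=0 → fast++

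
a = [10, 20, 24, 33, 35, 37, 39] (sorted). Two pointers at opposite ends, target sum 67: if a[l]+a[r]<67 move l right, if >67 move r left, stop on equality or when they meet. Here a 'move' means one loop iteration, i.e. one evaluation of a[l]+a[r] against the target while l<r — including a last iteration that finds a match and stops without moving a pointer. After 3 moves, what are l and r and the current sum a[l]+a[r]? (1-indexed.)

l=1 r=7: 10+39=49 <67, l++
l=2 r=7: 20+39=59 <67, l++
l=3 r=7: 24+39=63 <67, l++

l=4, r=7, sum=72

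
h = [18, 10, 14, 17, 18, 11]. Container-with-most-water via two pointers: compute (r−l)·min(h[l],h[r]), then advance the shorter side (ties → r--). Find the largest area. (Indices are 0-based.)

max area = 72

[0,5] min(18,11)*5=55 best=55 * → r--
[0,4] min(18,18)*4=72 best=72 * → r--
[0,3] min(18,17)*3=51 best=72 → r--
[0,2] min(18,14)*2=28 best=72 → r--
[0,1] min(18,10)*1=10 best=72 → r--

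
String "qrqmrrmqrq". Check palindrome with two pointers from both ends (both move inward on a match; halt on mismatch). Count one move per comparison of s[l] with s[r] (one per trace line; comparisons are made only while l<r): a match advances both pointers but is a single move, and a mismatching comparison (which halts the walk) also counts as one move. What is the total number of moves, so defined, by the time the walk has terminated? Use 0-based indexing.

5 moves

[0,9] 'q'=='q' → l++,r--
[1,8] 'r'=='r' → l++,r--
[2,7] 'q'=='q' → l++,r--
[3,6] 'm'=='m' → l++,r--
[4,5] 'r'=='r' → l++,r--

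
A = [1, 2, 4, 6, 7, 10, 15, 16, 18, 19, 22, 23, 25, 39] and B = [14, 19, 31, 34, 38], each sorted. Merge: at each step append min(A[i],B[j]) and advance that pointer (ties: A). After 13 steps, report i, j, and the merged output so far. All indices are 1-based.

[i=1,j=1] A[i]=1<=B[j]=14 take 1 → i++
[i=2,j=1] A[i]=2<=B[j]=14 take 2 → i++
[i=3,j=1] A[i]=4<=B[j]=14 take 4 → i++
[i=4,j=1] A[i]=6<=B[j]=14 take 6 → i++
[i=5,j=1] A[i]=7<=B[j]=14 take 7 → i++
[i=6,j=1] A[i]=10<=B[j]=14 take 10 → i++
[i=7,j=1] A[i]=15>B[j]=14 take 14 → j++
[i=7,j=2] A[i]=15<=B[j]=19 take 15 → i++
[i=8,j=2] A[i]=16<=B[j]=19 take 16 → i++
[i=9,j=2] A[i]=18<=B[j]=19 take 18 → i++
[i=10,j=2] A[i]=19<=B[j]=19 take 19 → i++
[i=11,j=2] A[i]=22>B[j]=19 take 19 → j++
[i=11,j=3] A[i]=22<=B[j]=31 take 22 → i++

i=12, j=3, merged so far=[1, 2, 4, 6, 7, 10, 14, 15, 16, 18, 19, 19, 22]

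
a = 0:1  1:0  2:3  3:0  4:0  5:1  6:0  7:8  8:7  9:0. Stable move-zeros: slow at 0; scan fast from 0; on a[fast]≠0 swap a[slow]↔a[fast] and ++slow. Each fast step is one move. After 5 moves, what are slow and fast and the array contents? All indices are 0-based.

slow=2, fast=5, a=[1, 3, 0, 0, 0, 1, 0, 8, 7, 0]

(s=0,f=0) a[fast]=1≠0 swap→a[0]=1 → slow++,fast++
(s=1,f=1) a[fast]=0 → fast++
(s=1,f=2) a[fast]=3≠0 swap→a[1]=3 → slow++,fast++
(s=2,f=3) a[fast]=0 → fast++
(s=2,f=4) a[fast]=0 → fast++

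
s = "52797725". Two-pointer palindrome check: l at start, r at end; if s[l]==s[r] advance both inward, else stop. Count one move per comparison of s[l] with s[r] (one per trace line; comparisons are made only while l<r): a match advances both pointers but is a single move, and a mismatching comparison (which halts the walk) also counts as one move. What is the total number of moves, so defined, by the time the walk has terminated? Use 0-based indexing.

4 moves

l=0 r=7: '5'=='5', l++,r--
l=1 r=6: '2'=='2', l++,r--
l=2 r=5: '7'=='7', l++,r--
l=3 r=4: '9'!='7', stop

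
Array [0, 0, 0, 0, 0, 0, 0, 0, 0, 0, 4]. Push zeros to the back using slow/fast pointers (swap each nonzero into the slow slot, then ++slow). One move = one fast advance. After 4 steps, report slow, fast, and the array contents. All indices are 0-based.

slow=0, fast=4, a=[0, 0, 0, 0, 0, 0, 0, 0, 0, 0, 4]

slow=0 fast=0: a[fast]=0, fast++
slow=0 fast=1: a[fast]=0, fast++
slow=0 fast=2: a[fast]=0, fast++
slow=0 fast=3: a[fast]=0, fast++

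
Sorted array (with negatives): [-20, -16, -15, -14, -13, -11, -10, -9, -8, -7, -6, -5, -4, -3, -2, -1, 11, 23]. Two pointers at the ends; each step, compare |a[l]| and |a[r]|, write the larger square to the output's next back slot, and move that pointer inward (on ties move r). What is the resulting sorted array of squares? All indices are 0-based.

l=0 r=17: |-20|<=|23| out[17]=529, r--
l=0 r=16: |-20|>|11| out[16]=400, l++
l=1 r=16: |-16|>|11| out[15]=256, l++
l=2 r=16: |-15|>|11| out[14]=225, l++
l=3 r=16: |-14|>|11| out[13]=196, l++
l=4 r=16: |-13|>|11| out[12]=169, l++
l=5 r=16: |-11|<=|11| out[11]=121, r--
l=5 r=15: |-11|>|-1| out[10]=121, l++
l=6 r=15: |-10|>|-1| out[9]=100, l++
l=7 r=15: |-9|>|-1| out[8]=81, l++
l=8 r=15: |-8|>|-1| out[7]=64, l++
l=9 r=15: |-7|>|-1| out[6]=49, l++
l=10 r=15: |-6|>|-1| out[5]=36, l++
l=11 r=15: |-5|>|-1| out[4]=25, l++
l=12 r=15: |-4|>|-1| out[3]=16, l++
l=13 r=15: |-3|>|-1| out[2]=9, l++
l=14 r=15: |-2|>|-1| out[1]=4, l++
l=15 r=15: |-1|<=|-1| out[0]=1, r--

[1, 4, 9, 16, 25, 36, 49, 64, 81, 100, 121, 121, 169, 196, 225, 256, 400, 529]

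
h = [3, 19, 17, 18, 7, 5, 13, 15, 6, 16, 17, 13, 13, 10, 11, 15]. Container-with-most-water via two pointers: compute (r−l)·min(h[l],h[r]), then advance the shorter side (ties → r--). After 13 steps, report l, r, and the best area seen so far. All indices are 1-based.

[1,16] min(3,15)*15=45 best=45 * → l++
[2,16] min(19,15)*14=210 best=210 * → r--
[2,15] min(19,11)*13=143 best=210 → r--
[2,14] min(19,10)*12=120 best=210 → r--
[2,13] min(19,13)*11=143 best=210 → r--
[2,12] min(19,13)*10=130 best=210 → r--
[2,11] min(19,17)*9=153 best=210 → r--
[2,10] min(19,16)*8=128 best=210 → r--
[2,9] min(19,6)*7=42 best=210 → r--
[2,8] min(19,15)*6=90 best=210 → r--
[2,7] min(19,13)*5=65 best=210 → r--
[2,6] min(19,5)*4=20 best=210 → r--
[2,5] min(19,7)*3=21 best=210 → r--

l=2, r=4, best area=210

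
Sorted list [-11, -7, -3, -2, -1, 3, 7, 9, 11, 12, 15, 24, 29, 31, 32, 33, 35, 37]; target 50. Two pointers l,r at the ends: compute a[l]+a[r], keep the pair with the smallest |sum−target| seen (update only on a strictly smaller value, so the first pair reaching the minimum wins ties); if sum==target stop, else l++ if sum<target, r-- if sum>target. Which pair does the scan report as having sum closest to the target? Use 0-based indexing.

pair (15, 35) with sum 50 (|Δ|=0)

[0,17] -11+37=26 d=24 * → l++
[1,17] -7+37=30 d=20 * → l++
[2,17] -3+37=34 d=16 * → l++
[3,17] -2+37=35 d=15 * → l++
[4,17] -1+37=36 d=14 * → l++
[5,17] 3+37=40 d=10 * → l++
[6,17] 7+37=44 d=6 * → l++
[7,17] 9+37=46 d=4 * → l++
[8,17] 11+37=48 d=2 * → l++
[9,17] 12+37=49 d=1 * → l++
[10,17] 15+37=52 d=2 → r--
[10,16] 15+35=50 d=0 * → stop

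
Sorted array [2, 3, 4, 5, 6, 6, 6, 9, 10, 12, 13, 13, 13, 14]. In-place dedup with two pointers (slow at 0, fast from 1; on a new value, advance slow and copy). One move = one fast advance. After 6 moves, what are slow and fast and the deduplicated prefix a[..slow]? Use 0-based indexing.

slow=4, fast=7, prefix=[2, 3, 4, 5, 6]

(s=0,f=1) a[fast]=3≠a[slow]=2 write a[1]=3 → slow++,fast++
(s=1,f=2) a[fast]=4≠a[slow]=3 write a[2]=4 → slow++,fast++
(s=2,f=3) a[fast]=5≠a[slow]=4 write a[3]=5 → slow++,fast++
(s=3,f=4) a[fast]=6≠a[slow]=5 write a[4]=6 → slow++,fast++
(s=4,f=5) a[fast]=6=a[slow] dup → fast++
(s=4,f=6) a[fast]=6=a[slow] dup → fast++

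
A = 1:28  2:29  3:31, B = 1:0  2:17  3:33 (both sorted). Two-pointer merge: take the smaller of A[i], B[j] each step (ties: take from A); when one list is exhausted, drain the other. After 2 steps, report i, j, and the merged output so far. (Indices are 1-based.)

i=1, j=3, merged so far=[0, 17]

i=1 j=1: A[i]=28>B[j]=0 take 0, j++
i=1 j=2: A[i]=28>B[j]=17 take 17, j++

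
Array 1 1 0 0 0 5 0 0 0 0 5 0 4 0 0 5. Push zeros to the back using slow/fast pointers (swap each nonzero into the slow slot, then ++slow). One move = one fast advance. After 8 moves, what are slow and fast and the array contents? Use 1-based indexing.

slow=4, fast=9, a=[1, 1, 5, 0, 0, 0, 0, 0, 0, 0, 5, 0, 4, 0, 0, 5]

(s=1,f=1) a[fast]=1≠0 swap→a[1]=1 → slow++,fast++
(s=2,f=2) a[fast]=1≠0 swap→a[2]=1 → slow++,fast++
(s=3,f=3) a[fast]=0 → fast++
(s=3,f=4) a[fast]=0 → fast++
(s=3,f=5) a[fast]=0 → fast++
(s=3,f=6) a[fast]=5≠0 swap→a[3]=5 → slow++,fast++
(s=4,f=7) a[fast]=0 → fast++
(s=4,f=8) a[fast]=0 → fast++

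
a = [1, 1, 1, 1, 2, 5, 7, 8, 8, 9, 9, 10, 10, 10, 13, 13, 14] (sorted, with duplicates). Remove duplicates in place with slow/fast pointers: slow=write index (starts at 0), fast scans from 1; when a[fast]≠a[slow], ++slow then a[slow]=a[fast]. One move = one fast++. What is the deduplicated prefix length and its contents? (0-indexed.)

slow=0 fast=1: a[fast]=1=a[slow] dup, fast++
slow=0 fast=2: a[fast]=1=a[slow] dup, fast++
slow=0 fast=3: a[fast]=1=a[slow] dup, fast++
slow=0 fast=4: a[fast]=2≠a[slow]=1 write a[1]=2, slow++,fast++
slow=1 fast=5: a[fast]=5≠a[slow]=2 write a[2]=5, slow++,fast++
slow=2 fast=6: a[fast]=7≠a[slow]=5 write a[3]=7, slow++,fast++
slow=3 fast=7: a[fast]=8≠a[slow]=7 write a[4]=8, slow++,fast++
slow=4 fast=8: a[fast]=8=a[slow] dup, fast++
slow=4 fast=9: a[fast]=9≠a[slow]=8 write a[5]=9, slow++,fast++
slow=5 fast=10: a[fast]=9=a[slow] dup, fast++
slow=5 fast=11: a[fast]=10≠a[slow]=9 write a[6]=10, slow++,fast++
slow=6 fast=12: a[fast]=10=a[slow] dup, fast++
slow=6 fast=13: a[fast]=10=a[slow] dup, fast++
slow=6 fast=14: a[fast]=13≠a[slow]=10 write a[7]=13, slow++,fast++
slow=7 fast=15: a[fast]=13=a[slow] dup, fast++
slow=7 fast=16: a[fast]=14≠a[slow]=13 write a[8]=14, slow++,fast++

length 9; prefix = [1, 2, 5, 7, 8, 9, 10, 13, 14]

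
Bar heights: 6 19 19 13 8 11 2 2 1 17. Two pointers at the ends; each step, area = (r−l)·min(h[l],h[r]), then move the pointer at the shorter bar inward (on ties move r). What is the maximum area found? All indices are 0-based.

max area = 136

l=0 r=9: min(6,17)*9=54 best=54 *, l++
l=1 r=9: min(19,17)*8=136 best=136 *, r--
l=1 r=8: min(19,1)*7=7 best=136, r--
l=1 r=7: min(19,2)*6=12 best=136, r--
l=1 r=6: min(19,2)*5=10 best=136, r--
l=1 r=5: min(19,11)*4=44 best=136, r--
l=1 r=4: min(19,8)*3=24 best=136, r--
l=1 r=3: min(19,13)*2=26 best=136, r--
l=1 r=2: min(19,19)*1=19 best=136, r--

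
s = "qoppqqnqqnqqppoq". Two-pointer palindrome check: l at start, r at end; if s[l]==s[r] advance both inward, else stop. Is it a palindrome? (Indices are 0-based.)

l=0 r=15: 'q'=='q', l++,r--
l=1 r=14: 'o'=='o', l++,r--
l=2 r=13: 'p'=='p', l++,r--
l=3 r=12: 'p'=='p', l++,r--
l=4 r=11: 'q'=='q', l++,r--
l=5 r=10: 'q'=='q', l++,r--
l=6 r=9: 'n'=='n', l++,r--
l=7 r=8: 'q'=='q', l++,r--

palindrome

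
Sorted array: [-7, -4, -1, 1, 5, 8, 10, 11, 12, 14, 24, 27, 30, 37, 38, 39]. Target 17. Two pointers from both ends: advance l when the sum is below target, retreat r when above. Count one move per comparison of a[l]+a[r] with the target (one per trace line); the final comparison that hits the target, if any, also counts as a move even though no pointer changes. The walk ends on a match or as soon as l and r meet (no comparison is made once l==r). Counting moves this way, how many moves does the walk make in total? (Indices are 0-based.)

l=0 r=15: -7+39=32 >17, r--
l=0 r=14: -7+38=31 >17, r--
l=0 r=13: -7+37=30 >17, r--
l=0 r=12: -7+30=23 >17, r--
l=0 r=11: -7+27=20 >17, r--
l=0 r=10: -7+24=17, found

6 moves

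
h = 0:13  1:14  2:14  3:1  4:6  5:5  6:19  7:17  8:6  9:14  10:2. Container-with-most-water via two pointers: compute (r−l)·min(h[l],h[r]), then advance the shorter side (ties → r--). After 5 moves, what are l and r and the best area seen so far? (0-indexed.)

l=2, r=7, best area=117

[0,10] min(13,2)*10=20 best=20 * → r--
[0,9] min(13,14)*9=117 best=117 * → l++
[1,9] min(14,14)*8=112 best=117 → r--
[1,8] min(14,6)*7=42 best=117 → r--
[1,7] min(14,17)*6=84 best=117 → l++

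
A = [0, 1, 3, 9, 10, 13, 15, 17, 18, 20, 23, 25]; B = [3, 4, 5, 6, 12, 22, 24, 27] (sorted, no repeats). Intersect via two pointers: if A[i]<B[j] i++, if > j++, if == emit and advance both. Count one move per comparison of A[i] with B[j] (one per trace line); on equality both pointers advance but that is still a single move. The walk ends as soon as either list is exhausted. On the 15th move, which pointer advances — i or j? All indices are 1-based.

j

i=1 j=1: 0<3, i++
i=2 j=1: 1<3, i++
i=3 j=1: 3==3 emit, i++,j++
i=4 j=2: 9>4, j++
i=4 j=3: 9>5, j++
i=4 j=4: 9>6, j++
i=4 j=5: 9<12, i++
i=5 j=5: 10<12, i++
i=6 j=5: 13>12, j++
i=6 j=6: 13<22, i++
i=7 j=6: 15<22, i++
i=8 j=6: 17<22, i++
i=9 j=6: 18<22, i++
i=10 j=6: 20<22, i++
i=11 j=6: 23>22, j++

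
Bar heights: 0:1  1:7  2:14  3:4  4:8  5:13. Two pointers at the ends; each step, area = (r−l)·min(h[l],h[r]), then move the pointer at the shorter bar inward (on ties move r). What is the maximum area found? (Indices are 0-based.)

max area = 39

l=0 r=5: min(1,13)*5=5 best=5 *, l++
l=1 r=5: min(7,13)*4=28 best=28 *, l++
l=2 r=5: min(14,13)*3=39 best=39 *, r--
l=2 r=4: min(14,8)*2=16 best=39, r--
l=2 r=3: min(14,4)*1=4 best=39, r--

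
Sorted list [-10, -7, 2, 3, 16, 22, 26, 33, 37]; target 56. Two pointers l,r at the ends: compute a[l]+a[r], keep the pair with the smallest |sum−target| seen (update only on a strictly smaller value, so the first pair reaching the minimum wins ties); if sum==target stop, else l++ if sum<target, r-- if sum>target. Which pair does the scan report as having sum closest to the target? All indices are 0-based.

pair (22, 33) with sum 55 (|Δ|=1)

[0,8] -10+37=27 d=29 * → l++
[1,8] -7+37=30 d=26 * → l++
[2,8] 2+37=39 d=17 * → l++
[3,8] 3+37=40 d=16 * → l++
[4,8] 16+37=53 d=3 * → l++
[5,8] 22+37=59 d=3 → r--
[5,7] 22+33=55 d=1 * → l++
[6,7] 26+33=59 d=3 → r--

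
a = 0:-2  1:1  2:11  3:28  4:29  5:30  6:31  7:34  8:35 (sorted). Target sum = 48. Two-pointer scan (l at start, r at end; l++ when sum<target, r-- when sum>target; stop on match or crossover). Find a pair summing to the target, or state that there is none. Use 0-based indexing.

l=0 r=8: -2+35=33 <48, l++
l=1 r=8: 1+35=36 <48, l++
l=2 r=8: 11+35=46 <48, l++
l=3 r=8: 28+35=63 >48, r--
l=3 r=7: 28+34=62 >48, r--
l=3 r=6: 28+31=59 >48, r--
l=3 r=5: 28+30=58 >48, r--
l=3 r=4: 28+29=57 >48, r--

no pair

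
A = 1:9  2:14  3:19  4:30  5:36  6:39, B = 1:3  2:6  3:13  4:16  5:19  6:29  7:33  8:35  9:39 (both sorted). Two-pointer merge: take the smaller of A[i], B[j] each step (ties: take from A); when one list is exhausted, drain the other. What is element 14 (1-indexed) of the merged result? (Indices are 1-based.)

merged[14] = 39

i=1 j=1: A[i]=9>B[j]=3 take 3, j++
i=1 j=2: A[i]=9>B[j]=6 take 6, j++
i=1 j=3: A[i]=9<=B[j]=13 take 9, i++
i=2 j=3: A[i]=14>B[j]=13 take 13, j++
i=2 j=4: A[i]=14<=B[j]=16 take 14, i++
i=3 j=4: A[i]=19>B[j]=16 take 16, j++
i=3 j=5: A[i]=19<=B[j]=19 take 19, i++
i=4 j=5: A[i]=30>B[j]=19 take 19, j++
i=4 j=6: A[i]=30>B[j]=29 take 29, j++
i=4 j=7: A[i]=30<=B[j]=33 take 30, i++
i=5 j=7: A[i]=36>B[j]=33 take 33, j++
i=5 j=8: A[i]=36>B[j]=35 take 35, j++
i=5 j=9: A[i]=36<=B[j]=39 take 36, i++
i=6 j=9: A[i]=39<=B[j]=39 take 39, i++
i=7 j=9: A done, take B[j]=39, j++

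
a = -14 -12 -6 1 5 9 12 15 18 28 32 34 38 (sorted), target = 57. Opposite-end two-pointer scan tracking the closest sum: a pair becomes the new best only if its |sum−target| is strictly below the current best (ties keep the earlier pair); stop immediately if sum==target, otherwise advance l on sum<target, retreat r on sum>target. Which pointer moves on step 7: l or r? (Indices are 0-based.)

l

l=0 r=12: -14+38=24 d=33 *, l++
l=1 r=12: -12+38=26 d=31 *, l++
l=2 r=12: -6+38=32 d=25 *, l++
l=3 r=12: 1+38=39 d=18 *, l++
l=4 r=12: 5+38=43 d=14 *, l++
l=5 r=12: 9+38=47 d=10 *, l++
l=6 r=12: 12+38=50 d=7 *, l++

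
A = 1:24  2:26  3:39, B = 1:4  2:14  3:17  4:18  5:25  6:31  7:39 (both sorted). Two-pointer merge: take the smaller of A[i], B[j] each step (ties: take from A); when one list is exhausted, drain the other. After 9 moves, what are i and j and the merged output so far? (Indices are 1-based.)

[i=1,j=1] A[i]=24>B[j]=4 take 4 → j++
[i=1,j=2] A[i]=24>B[j]=14 take 14 → j++
[i=1,j=3] A[i]=24>B[j]=17 take 17 → j++
[i=1,j=4] A[i]=24>B[j]=18 take 18 → j++
[i=1,j=5] A[i]=24<=B[j]=25 take 24 → i++
[i=2,j=5] A[i]=26>B[j]=25 take 25 → j++
[i=2,j=6] A[i]=26<=B[j]=31 take 26 → i++
[i=3,j=6] A[i]=39>B[j]=31 take 31 → j++
[i=3,j=7] A[i]=39<=B[j]=39 take 39 → i++

i=4, j=7, merged so far=[4, 14, 17, 18, 24, 25, 26, 31, 39]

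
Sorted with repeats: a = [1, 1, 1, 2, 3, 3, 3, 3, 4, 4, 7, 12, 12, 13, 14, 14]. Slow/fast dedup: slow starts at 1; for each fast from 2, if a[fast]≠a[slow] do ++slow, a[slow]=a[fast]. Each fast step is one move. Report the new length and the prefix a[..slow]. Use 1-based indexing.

slow=1 fast=2: a[fast]=1=a[slow] dup, fast++
slow=1 fast=3: a[fast]=1=a[slow] dup, fast++
slow=1 fast=4: a[fast]=2≠a[slow]=1 write a[2]=2, slow++,fast++
slow=2 fast=5: a[fast]=3≠a[slow]=2 write a[3]=3, slow++,fast++
slow=3 fast=6: a[fast]=3=a[slow] dup, fast++
slow=3 fast=7: a[fast]=3=a[slow] dup, fast++
slow=3 fast=8: a[fast]=3=a[slow] dup, fast++
slow=3 fast=9: a[fast]=4≠a[slow]=3 write a[4]=4, slow++,fast++
slow=4 fast=10: a[fast]=4=a[slow] dup, fast++
slow=4 fast=11: a[fast]=7≠a[slow]=4 write a[5]=7, slow++,fast++
slow=5 fast=12: a[fast]=12≠a[slow]=7 write a[6]=12, slow++,fast++
slow=6 fast=13: a[fast]=12=a[slow] dup, fast++
slow=6 fast=14: a[fast]=13≠a[slow]=12 write a[7]=13, slow++,fast++
slow=7 fast=15: a[fast]=14≠a[slow]=13 write a[8]=14, slow++,fast++
slow=8 fast=16: a[fast]=14=a[slow] dup, fast++

length 8; prefix = [1, 2, 3, 4, 7, 12, 13, 14]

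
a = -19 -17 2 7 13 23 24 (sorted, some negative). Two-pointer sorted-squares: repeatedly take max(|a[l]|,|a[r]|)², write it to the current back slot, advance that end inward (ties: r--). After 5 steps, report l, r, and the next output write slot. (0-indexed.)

l=2, r=3, next write slot=1

l=0 r=6: |-19|<=|24| out[6]=576, r--
l=0 r=5: |-19|<=|23| out[5]=529, r--
l=0 r=4: |-19|>|13| out[4]=361, l++
l=1 r=4: |-17|>|13| out[3]=289, l++
l=2 r=4: |2|<=|13| out[2]=169, r--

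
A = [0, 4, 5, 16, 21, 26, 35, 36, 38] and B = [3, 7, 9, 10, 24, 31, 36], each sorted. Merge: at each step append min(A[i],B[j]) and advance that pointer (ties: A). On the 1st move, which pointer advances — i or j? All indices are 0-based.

i

i=0 j=0: A[i]=0<=B[j]=3 take 0, i++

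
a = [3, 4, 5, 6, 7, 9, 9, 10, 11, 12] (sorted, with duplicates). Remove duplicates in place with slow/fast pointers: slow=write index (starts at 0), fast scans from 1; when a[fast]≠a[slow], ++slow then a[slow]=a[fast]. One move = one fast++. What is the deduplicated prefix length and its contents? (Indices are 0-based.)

slow=0 fast=1: a[fast]=4≠a[slow]=3 write a[1]=4, slow++,fast++
slow=1 fast=2: a[fast]=5≠a[slow]=4 write a[2]=5, slow++,fast++
slow=2 fast=3: a[fast]=6≠a[slow]=5 write a[3]=6, slow++,fast++
slow=3 fast=4: a[fast]=7≠a[slow]=6 write a[4]=7, slow++,fast++
slow=4 fast=5: a[fast]=9≠a[slow]=7 write a[5]=9, slow++,fast++
slow=5 fast=6: a[fast]=9=a[slow] dup, fast++
slow=5 fast=7: a[fast]=10≠a[slow]=9 write a[6]=10, slow++,fast++
slow=6 fast=8: a[fast]=11≠a[slow]=10 write a[7]=11, slow++,fast++
slow=7 fast=9: a[fast]=12≠a[slow]=11 write a[8]=12, slow++,fast++

length 9; prefix = [3, 4, 5, 6, 7, 9, 10, 11, 12]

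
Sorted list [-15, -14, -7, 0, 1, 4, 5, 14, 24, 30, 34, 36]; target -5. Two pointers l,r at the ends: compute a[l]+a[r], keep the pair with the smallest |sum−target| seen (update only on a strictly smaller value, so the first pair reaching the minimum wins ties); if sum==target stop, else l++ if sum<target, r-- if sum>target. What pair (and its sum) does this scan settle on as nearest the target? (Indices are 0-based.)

l=0 r=11: -15+36=21 d=26 *, r--
l=0 r=10: -15+34=19 d=24 *, r--
l=0 r=9: -15+30=15 d=20 *, r--
l=0 r=8: -15+24=9 d=14 *, r--
l=0 r=7: -15+14=-1 d=4 *, r--
l=0 r=6: -15+5=-10 d=5, l++
l=1 r=6: -14+5=-9 d=4, l++
l=2 r=6: -7+5=-2 d=3 *, r--
l=2 r=5: -7+4=-3 d=2 *, r--
l=2 r=4: -7+1=-6 d=1 *, l++
l=3 r=4: 0+1=1 d=6, r--

pair (-7, 1) with sum -6 (|Δ|=1)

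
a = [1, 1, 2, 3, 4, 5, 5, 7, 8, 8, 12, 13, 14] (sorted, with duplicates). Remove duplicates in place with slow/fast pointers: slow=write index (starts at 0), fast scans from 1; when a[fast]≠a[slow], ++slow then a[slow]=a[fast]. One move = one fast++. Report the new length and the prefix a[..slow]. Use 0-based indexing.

length 10; prefix = [1, 2, 3, 4, 5, 7, 8, 12, 13, 14]

(s=0,f=1) a[fast]=1=a[slow] dup → fast++
(s=0,f=2) a[fast]=2≠a[slow]=1 write a[1]=2 → slow++,fast++
(s=1,f=3) a[fast]=3≠a[slow]=2 write a[2]=3 → slow++,fast++
(s=2,f=4) a[fast]=4≠a[slow]=3 write a[3]=4 → slow++,fast++
(s=3,f=5) a[fast]=5≠a[slow]=4 write a[4]=5 → slow++,fast++
(s=4,f=6) a[fast]=5=a[slow] dup → fast++
(s=4,f=7) a[fast]=7≠a[slow]=5 write a[5]=7 → slow++,fast++
(s=5,f=8) a[fast]=8≠a[slow]=7 write a[6]=8 → slow++,fast++
(s=6,f=9) a[fast]=8=a[slow] dup → fast++
(s=6,f=10) a[fast]=12≠a[slow]=8 write a[7]=12 → slow++,fast++
(s=7,f=11) a[fast]=13≠a[slow]=12 write a[8]=13 → slow++,fast++
(s=8,f=12) a[fast]=14≠a[slow]=13 write a[9]=14 → slow++,fast++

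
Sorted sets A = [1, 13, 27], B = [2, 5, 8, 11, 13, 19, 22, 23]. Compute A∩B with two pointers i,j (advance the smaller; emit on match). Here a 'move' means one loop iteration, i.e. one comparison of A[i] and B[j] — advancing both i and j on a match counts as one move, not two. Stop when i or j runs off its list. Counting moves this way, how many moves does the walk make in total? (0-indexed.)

[i=0,j=0] 1<2 → i++
[i=1,j=0] 13>2 → j++
[i=1,j=1] 13>5 → j++
[i=1,j=2] 13>8 → j++
[i=1,j=3] 13>11 → j++
[i=1,j=4] 13==13 emit → i++,j++
[i=2,j=5] 27>19 → j++
[i=2,j=6] 27>22 → j++
[i=2,j=7] 27>23 → j++

9 moves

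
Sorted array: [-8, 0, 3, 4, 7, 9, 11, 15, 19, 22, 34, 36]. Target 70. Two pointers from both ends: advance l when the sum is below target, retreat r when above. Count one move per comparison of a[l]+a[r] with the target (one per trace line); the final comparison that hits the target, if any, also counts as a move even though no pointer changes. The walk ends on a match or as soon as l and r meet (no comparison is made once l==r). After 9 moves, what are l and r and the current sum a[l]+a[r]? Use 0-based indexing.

l=9, r=11, sum=58

[0,11] -8+36=28 <70 → l++
[1,11] 0+36=36 <70 → l++
[2,11] 3+36=39 <70 → l++
[3,11] 4+36=40 <70 → l++
[4,11] 7+36=43 <70 → l++
[5,11] 9+36=45 <70 → l++
[6,11] 11+36=47 <70 → l++
[7,11] 15+36=51 <70 → l++
[8,11] 19+36=55 <70 → l++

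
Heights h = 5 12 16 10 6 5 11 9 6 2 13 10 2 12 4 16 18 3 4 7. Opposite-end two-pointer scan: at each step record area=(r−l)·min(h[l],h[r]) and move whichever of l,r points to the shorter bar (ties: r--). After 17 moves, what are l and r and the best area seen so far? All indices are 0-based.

[0,19] min(5,7)*19=95 best=95 * → l++
[1,19] min(12,7)*18=126 best=126 * → r--
[1,18] min(12,4)*17=68 best=126 → r--
[1,17] min(12,3)*16=48 best=126 → r--
[1,16] min(12,18)*15=180 best=180 * → l++
[2,16] min(16,18)*14=224 best=224 * → l++
[3,16] min(10,18)*13=130 best=224 → l++
[4,16] min(6,18)*12=72 best=224 → l++
[5,16] min(5,18)*11=55 best=224 → l++
[6,16] min(11,18)*10=110 best=224 → l++
[7,16] min(9,18)*9=81 best=224 → l++
[8,16] min(6,18)*8=48 best=224 → l++
[9,16] min(2,18)*7=14 best=224 → l++
[10,16] min(13,18)*6=78 best=224 → l++
[11,16] min(10,18)*5=50 best=224 → l++
[12,16] min(2,18)*4=8 best=224 → l++
[13,16] min(12,18)*3=36 best=224 → l++

l=14, r=16, best area=224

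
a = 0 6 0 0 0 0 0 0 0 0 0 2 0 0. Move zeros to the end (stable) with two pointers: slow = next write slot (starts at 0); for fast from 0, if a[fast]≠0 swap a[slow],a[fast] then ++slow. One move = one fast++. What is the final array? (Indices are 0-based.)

slow=0 fast=0: a[fast]=0, fast++
slow=0 fast=1: a[fast]=6≠0 swap→a[0]=6, slow++,fast++
slow=1 fast=2: a[fast]=0, fast++
slow=1 fast=3: a[fast]=0, fast++
slow=1 fast=4: a[fast]=0, fast++
slow=1 fast=5: a[fast]=0, fast++
slow=1 fast=6: a[fast]=0, fast++
slow=1 fast=7: a[fast]=0, fast++
slow=1 fast=8: a[fast]=0, fast++
slow=1 fast=9: a[fast]=0, fast++
slow=1 fast=10: a[fast]=0, fast++
slow=1 fast=11: a[fast]=2≠0 swap→a[1]=2, slow++,fast++
slow=2 fast=12: a[fast]=0, fast++
slow=2 fast=13: a[fast]=0, fast++

[6, 2, 0, 0, 0, 0, 0, 0, 0, 0, 0, 0, 0, 0]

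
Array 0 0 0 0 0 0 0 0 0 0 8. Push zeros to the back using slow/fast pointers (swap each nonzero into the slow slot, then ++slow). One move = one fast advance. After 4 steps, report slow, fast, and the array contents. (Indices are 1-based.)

slow=1 fast=1: a[fast]=0, fast++
slow=1 fast=2: a[fast]=0, fast++
slow=1 fast=3: a[fast]=0, fast++
slow=1 fast=4: a[fast]=0, fast++

slow=1, fast=5, a=[0, 0, 0, 0, 0, 0, 0, 0, 0, 0, 8]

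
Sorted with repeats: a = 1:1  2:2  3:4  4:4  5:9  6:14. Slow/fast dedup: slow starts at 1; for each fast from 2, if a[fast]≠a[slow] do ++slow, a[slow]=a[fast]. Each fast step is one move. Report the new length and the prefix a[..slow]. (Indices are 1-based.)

length 5; prefix = [1, 2, 4, 9, 14]

(s=1,f=2) a[fast]=2≠a[slow]=1 write a[2]=2 → slow++,fast++
(s=2,f=3) a[fast]=4≠a[slow]=2 write a[3]=4 → slow++,fast++
(s=3,f=4) a[fast]=4=a[slow] dup → fast++
(s=3,f=5) a[fast]=9≠a[slow]=4 write a[4]=9 → slow++,fast++
(s=4,f=6) a[fast]=14≠a[slow]=9 write a[5]=14 → slow++,fast++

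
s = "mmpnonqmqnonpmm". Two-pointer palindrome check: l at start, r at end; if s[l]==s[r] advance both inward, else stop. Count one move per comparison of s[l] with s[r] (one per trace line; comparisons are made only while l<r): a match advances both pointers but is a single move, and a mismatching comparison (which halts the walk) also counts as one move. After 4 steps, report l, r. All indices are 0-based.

[0,14] 'm'=='m' → l++,r--
[1,13] 'm'=='m' → l++,r--
[2,12] 'p'=='p' → l++,r--
[3,11] 'n'=='n' → l++,r--

l=4, r=10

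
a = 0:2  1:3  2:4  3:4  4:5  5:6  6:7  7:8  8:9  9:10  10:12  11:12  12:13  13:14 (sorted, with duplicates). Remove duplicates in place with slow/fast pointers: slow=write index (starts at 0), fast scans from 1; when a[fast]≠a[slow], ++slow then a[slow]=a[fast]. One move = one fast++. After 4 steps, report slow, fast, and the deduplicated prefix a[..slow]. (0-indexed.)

(s=0,f=1) a[fast]=3≠a[slow]=2 write a[1]=3 → slow++,fast++
(s=1,f=2) a[fast]=4≠a[slow]=3 write a[2]=4 → slow++,fast++
(s=2,f=3) a[fast]=4=a[slow] dup → fast++
(s=2,f=4) a[fast]=5≠a[slow]=4 write a[3]=5 → slow++,fast++

slow=3, fast=5, prefix=[2, 3, 4, 5]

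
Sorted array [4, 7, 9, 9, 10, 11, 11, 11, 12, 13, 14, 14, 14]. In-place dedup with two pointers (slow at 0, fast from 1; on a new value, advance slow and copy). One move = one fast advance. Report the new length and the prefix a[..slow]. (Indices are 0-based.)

slow=0 fast=1: a[fast]=7≠a[slow]=4 write a[1]=7, slow++,fast++
slow=1 fast=2: a[fast]=9≠a[slow]=7 write a[2]=9, slow++,fast++
slow=2 fast=3: a[fast]=9=a[slow] dup, fast++
slow=2 fast=4: a[fast]=10≠a[slow]=9 write a[3]=10, slow++,fast++
slow=3 fast=5: a[fast]=11≠a[slow]=10 write a[4]=11, slow++,fast++
slow=4 fast=6: a[fast]=11=a[slow] dup, fast++
slow=4 fast=7: a[fast]=11=a[slow] dup, fast++
slow=4 fast=8: a[fast]=12≠a[slow]=11 write a[5]=12, slow++,fast++
slow=5 fast=9: a[fast]=13≠a[slow]=12 write a[6]=13, slow++,fast++
slow=6 fast=10: a[fast]=14≠a[slow]=13 write a[7]=14, slow++,fast++
slow=7 fast=11: a[fast]=14=a[slow] dup, fast++
slow=7 fast=12: a[fast]=14=a[slow] dup, fast++

length 8; prefix = [4, 7, 9, 10, 11, 12, 13, 14]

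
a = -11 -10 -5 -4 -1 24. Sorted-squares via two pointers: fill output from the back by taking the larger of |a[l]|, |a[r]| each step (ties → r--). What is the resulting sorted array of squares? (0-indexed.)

[0,5] |-11|<=|24| out[5]=576 → r--
[0,4] |-11|>|-1| out[4]=121 → l++
[1,4] |-10|>|-1| out[3]=100 → l++
[2,4] |-5|>|-1| out[2]=25 → l++
[3,4] |-4|>|-1| out[1]=16 → l++
[4,4] |-1|<=|-1| out[0]=1 → r--

[1, 16, 25, 100, 121, 576]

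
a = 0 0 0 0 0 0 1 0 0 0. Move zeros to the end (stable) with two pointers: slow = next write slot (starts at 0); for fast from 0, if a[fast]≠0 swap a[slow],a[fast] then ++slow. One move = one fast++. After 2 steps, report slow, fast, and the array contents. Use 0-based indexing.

(s=0,f=0) a[fast]=0 → fast++
(s=0,f=1) a[fast]=0 → fast++

slow=0, fast=2, a=[0, 0, 0, 0, 0, 0, 1, 0, 0, 0]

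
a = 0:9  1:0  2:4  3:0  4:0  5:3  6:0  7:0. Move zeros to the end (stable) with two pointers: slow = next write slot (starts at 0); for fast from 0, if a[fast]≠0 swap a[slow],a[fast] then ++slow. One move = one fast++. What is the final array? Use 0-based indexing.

slow=0 fast=0: a[fast]=9≠0 swap→a[0]=9, slow++,fast++
slow=1 fast=1: a[fast]=0, fast++
slow=1 fast=2: a[fast]=4≠0 swap→a[1]=4, slow++,fast++
slow=2 fast=3: a[fast]=0, fast++
slow=2 fast=4: a[fast]=0, fast++
slow=2 fast=5: a[fast]=3≠0 swap→a[2]=3, slow++,fast++
slow=3 fast=6: a[fast]=0, fast++
slow=3 fast=7: a[fast]=0, fast++

[9, 4, 3, 0, 0, 0, 0, 0]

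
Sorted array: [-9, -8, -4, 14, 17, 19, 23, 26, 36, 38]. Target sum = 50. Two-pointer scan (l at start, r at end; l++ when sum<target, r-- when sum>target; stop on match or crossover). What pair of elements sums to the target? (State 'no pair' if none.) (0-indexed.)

l=0 r=9: -9+38=29 <50, l++
l=1 r=9: -8+38=30 <50, l++
l=2 r=9: -4+38=34 <50, l++
l=3 r=9: 14+38=52 >50, r--
l=3 r=8: 14+36=50, found

(14, 36)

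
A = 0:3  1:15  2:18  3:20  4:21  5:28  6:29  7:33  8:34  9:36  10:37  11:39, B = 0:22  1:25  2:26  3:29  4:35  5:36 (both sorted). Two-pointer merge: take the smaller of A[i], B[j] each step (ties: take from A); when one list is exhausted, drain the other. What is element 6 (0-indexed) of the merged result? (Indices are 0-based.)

merged[6] = 25

[i=0,j=0] A[i]=3<=B[j]=22 take 3 → i++
[i=1,j=0] A[i]=15<=B[j]=22 take 15 → i++
[i=2,j=0] A[i]=18<=B[j]=22 take 18 → i++
[i=3,j=0] A[i]=20<=B[j]=22 take 20 → i++
[i=4,j=0] A[i]=21<=B[j]=22 take 21 → i++
[i=5,j=0] A[i]=28>B[j]=22 take 22 → j++
[i=5,j=1] A[i]=28>B[j]=25 take 25 → j++
[i=5,j=2] A[i]=28>B[j]=26 take 26 → j++
[i=5,j=3] A[i]=28<=B[j]=29 take 28 → i++
[i=6,j=3] A[i]=29<=B[j]=29 take 29 → i++
[i=7,j=3] A[i]=33>B[j]=29 take 29 → j++
[i=7,j=4] A[i]=33<=B[j]=35 take 33 → i++
[i=8,j=4] A[i]=34<=B[j]=35 take 34 → i++
[i=9,j=4] A[i]=36>B[j]=35 take 35 → j++
[i=9,j=5] A[i]=36<=B[j]=36 take 36 → i++
[i=10,j=5] A[i]=37>B[j]=36 take 36 → j++
[i=10,j=6] B done, take A[i]=37 → i++
[i=11,j=6] B done, take A[i]=39 → i++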